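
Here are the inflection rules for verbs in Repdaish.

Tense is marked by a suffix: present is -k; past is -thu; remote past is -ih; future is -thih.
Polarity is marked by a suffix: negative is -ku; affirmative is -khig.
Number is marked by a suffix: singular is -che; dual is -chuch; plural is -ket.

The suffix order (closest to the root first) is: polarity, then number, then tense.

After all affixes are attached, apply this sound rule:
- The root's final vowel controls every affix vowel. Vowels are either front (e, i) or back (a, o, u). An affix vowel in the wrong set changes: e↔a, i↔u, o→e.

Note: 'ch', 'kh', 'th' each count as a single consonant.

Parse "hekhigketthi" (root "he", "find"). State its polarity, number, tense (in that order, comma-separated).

affirmative, plural, past

Segment: he-khig-ket-thu.
polarity: -khig → affirmative.
number: -ket → plural.
tense: -thu → past.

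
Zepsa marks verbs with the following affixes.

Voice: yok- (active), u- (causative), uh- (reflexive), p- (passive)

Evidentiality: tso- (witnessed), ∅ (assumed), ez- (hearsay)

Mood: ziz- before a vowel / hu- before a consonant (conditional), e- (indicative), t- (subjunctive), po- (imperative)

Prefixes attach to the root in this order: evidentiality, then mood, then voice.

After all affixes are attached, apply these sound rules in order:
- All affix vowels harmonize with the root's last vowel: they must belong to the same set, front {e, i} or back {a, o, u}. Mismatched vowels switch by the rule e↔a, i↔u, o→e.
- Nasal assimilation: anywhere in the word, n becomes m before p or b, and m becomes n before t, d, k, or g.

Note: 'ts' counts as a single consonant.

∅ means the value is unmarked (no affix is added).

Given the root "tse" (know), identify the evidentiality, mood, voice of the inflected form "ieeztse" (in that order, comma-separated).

Segment: u-e-ez-tse.
evidentiality: ez- → hearsay.
mood: e- → indicative.
voice: u- → causative.

hearsay, indicative, causative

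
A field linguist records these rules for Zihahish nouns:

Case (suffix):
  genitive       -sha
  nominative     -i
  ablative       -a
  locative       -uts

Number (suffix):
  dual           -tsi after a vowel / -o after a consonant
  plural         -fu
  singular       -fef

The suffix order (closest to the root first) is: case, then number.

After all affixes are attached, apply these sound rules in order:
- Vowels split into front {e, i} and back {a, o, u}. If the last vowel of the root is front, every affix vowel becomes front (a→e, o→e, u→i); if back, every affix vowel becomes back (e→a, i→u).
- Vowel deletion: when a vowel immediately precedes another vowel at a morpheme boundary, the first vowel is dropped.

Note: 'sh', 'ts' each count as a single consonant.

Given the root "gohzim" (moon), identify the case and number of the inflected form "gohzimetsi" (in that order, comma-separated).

ablative, dual

Segment: gohzim-a-tsi.
case: -a → ablative.
number: -tsi/o → dual.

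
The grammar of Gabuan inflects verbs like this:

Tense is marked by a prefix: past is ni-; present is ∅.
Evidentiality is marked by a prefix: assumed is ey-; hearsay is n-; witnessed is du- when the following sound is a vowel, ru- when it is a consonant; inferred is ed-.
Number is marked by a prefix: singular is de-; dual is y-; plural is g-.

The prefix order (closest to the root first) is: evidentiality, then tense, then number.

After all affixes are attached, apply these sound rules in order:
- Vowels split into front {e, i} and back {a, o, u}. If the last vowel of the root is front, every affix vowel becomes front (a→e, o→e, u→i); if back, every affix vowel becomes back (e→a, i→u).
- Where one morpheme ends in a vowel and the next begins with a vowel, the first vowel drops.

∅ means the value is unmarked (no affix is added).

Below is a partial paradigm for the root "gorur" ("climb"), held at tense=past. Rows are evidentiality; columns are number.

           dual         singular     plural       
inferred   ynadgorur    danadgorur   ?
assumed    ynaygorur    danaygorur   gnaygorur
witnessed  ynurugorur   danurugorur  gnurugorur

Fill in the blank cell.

gnadgorur

Attach evidentiality inferred ed- → edgorur.
Attach tense past ni- → niedgorur.
Attach number plural g- → gniedgorur.
Apply vowel harmony: gniedgorur → gnuadgorur.
Apply vowel deletion: gnuadgorur → gnadgorur.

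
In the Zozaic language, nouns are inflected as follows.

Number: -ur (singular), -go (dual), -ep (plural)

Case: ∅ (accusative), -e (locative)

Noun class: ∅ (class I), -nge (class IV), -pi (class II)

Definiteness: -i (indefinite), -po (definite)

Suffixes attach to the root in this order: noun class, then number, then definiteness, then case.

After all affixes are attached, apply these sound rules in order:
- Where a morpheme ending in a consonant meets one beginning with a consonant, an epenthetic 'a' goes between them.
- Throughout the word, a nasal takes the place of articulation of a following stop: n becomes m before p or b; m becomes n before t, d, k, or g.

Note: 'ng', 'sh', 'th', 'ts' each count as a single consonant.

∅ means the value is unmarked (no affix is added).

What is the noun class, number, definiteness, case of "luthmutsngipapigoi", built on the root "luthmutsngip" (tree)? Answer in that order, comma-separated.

Segment: luthmutsngip-pi-go-i.
noun class: -pi → class II.
number: -go → dual.
definiteness: -i → indefinite.
case: ∅ → accusative.

class II, dual, indefinite, accusative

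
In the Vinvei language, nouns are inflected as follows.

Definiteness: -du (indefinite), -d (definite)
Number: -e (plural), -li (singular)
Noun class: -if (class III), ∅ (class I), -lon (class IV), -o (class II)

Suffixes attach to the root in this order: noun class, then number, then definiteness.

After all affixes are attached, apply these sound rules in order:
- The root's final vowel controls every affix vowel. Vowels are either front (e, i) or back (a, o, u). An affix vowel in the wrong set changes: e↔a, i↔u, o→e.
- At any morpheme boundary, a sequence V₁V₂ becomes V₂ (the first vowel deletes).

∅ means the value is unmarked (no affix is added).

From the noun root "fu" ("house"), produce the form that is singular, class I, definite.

fulud

noun class = class I: zero marking, form stays fu.
Attach number singular -li → fuli.
Attach definiteness definite -d → fulid.
Apply vowel harmony: fulid → fulud.
Vowel deletion: no change.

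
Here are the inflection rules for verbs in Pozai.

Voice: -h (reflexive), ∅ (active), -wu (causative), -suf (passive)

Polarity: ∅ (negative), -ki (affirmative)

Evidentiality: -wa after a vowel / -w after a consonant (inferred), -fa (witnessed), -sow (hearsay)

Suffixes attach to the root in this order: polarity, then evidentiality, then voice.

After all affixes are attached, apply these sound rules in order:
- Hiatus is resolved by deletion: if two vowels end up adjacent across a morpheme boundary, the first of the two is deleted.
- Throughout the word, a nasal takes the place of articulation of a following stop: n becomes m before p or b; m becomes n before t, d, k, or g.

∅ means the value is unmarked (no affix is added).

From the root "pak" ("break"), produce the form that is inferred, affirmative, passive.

Attach polarity affirmative -ki → pakki.
Attach evidentiality inferred -wa (after vowel 'i') → pakkiwa.
Attach voice passive -suf → pakkiwasuf.
Vowel deletion: no change.
Nasal assimilation: no change.

pakkiwasuf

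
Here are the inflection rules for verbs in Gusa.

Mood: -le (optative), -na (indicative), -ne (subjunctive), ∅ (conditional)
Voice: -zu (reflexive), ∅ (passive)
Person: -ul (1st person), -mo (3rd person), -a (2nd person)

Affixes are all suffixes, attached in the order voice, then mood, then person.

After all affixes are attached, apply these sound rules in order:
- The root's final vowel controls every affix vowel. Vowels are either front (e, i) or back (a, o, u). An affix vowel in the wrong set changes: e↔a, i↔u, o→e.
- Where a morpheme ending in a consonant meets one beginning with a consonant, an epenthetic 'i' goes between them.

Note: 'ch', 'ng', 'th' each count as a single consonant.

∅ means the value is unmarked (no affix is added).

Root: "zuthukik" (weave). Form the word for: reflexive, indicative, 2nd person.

zuthukikizinee

Attach voice reflexive -zu → zuthukikzu.
Attach mood indicative -na → zuthukikzuna.
Attach person 2nd person -a → zuthukikzunaa.
Apply vowel harmony: zuthukikzunaa → zuthukikzinee.
Apply epenthesis: zuthukikzinee → zuthukikizinee.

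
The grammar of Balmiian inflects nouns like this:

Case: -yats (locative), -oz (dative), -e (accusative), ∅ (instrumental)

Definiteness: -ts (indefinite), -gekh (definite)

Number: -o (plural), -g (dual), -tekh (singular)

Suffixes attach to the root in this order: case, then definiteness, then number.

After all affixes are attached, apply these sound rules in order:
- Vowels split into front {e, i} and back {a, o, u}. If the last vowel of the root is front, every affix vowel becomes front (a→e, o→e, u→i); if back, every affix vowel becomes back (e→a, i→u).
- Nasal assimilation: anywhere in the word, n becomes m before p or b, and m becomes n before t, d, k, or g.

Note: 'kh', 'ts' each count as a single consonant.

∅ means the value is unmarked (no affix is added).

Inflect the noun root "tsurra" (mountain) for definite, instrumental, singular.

tsurragakhtakh

case = instrumental: zero marking, form stays tsurra.
Attach definiteness definite -gekh → tsurragekh.
Attach number singular -tekh → tsurragekhtekh.
Apply vowel harmony: tsurragekhtekh → tsurragakhtakh.
Nasal assimilation: no change.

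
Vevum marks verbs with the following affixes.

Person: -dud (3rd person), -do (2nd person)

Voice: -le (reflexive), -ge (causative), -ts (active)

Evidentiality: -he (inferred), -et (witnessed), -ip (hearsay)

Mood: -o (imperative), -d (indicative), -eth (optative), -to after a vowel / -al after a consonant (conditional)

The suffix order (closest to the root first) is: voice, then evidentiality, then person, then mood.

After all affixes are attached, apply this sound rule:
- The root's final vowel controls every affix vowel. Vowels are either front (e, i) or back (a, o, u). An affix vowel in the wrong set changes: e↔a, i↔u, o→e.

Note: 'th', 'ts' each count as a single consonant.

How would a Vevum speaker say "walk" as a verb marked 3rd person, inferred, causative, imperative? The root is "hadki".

Attach voice causative -ge → hadkige.
Attach evidentiality inferred -he → hadkigehe.
Attach person 3rd person -dud → hadkigehedud.
Attach mood imperative -o → hadkigehedudo.
Apply vowel harmony: hadkigehedudo → hadkigehedide.

hadkigehedide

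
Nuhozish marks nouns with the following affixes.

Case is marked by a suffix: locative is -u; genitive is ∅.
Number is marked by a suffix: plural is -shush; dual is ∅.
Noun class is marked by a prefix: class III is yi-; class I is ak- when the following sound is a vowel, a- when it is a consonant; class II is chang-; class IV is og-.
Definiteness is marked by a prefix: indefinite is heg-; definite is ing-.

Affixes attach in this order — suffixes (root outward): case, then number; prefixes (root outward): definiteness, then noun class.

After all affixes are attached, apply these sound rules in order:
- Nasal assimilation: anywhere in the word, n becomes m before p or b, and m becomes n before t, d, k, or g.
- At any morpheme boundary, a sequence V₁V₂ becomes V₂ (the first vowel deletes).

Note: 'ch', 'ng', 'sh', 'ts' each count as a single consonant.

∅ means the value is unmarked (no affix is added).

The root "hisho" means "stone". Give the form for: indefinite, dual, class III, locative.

Attach case locative -u → hishou.
number = dual: zero marking, form stays hishou.
Attach definiteness indefinite heg- → heghishou.
Attach noun class class III yi- → yiheghishou.
Nasal assimilation: no change.
Apply vowel deletion: yiheghishou → yiheghishu.

yiheghishu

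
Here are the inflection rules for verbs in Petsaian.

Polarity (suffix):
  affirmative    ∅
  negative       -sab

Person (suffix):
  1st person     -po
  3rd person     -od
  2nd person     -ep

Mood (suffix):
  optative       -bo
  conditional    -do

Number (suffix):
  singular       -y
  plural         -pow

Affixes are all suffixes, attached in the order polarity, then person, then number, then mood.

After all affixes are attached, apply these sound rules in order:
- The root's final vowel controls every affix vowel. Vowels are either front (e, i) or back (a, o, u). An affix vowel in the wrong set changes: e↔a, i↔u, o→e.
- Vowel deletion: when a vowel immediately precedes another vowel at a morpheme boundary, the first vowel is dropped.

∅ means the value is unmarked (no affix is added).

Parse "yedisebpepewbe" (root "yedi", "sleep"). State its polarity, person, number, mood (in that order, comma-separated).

negative, 1st person, plural, optative

Segment: yedi-sab-po-pow-bo.
polarity: -sab → negative.
person: -po → 1st person.
number: -pow → plural.
mood: -bo → optative.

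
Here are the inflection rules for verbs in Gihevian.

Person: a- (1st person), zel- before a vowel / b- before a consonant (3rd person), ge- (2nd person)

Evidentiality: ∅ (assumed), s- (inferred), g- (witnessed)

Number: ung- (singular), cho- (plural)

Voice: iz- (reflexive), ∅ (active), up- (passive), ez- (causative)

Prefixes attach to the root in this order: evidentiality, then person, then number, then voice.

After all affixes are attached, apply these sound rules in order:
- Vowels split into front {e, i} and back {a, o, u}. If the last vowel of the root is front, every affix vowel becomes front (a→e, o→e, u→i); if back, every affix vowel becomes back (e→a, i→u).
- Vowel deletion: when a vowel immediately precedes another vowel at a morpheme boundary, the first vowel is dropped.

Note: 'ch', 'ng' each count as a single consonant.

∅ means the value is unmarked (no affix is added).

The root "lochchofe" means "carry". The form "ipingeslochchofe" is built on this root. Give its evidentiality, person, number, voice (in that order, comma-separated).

inferred, 1st person, singular, passive

Segment: up-ung-a-s-lochchofe.
evidentiality: s- → inferred.
person: a- → 1st person.
number: ung- → singular.
voice: up- → passive.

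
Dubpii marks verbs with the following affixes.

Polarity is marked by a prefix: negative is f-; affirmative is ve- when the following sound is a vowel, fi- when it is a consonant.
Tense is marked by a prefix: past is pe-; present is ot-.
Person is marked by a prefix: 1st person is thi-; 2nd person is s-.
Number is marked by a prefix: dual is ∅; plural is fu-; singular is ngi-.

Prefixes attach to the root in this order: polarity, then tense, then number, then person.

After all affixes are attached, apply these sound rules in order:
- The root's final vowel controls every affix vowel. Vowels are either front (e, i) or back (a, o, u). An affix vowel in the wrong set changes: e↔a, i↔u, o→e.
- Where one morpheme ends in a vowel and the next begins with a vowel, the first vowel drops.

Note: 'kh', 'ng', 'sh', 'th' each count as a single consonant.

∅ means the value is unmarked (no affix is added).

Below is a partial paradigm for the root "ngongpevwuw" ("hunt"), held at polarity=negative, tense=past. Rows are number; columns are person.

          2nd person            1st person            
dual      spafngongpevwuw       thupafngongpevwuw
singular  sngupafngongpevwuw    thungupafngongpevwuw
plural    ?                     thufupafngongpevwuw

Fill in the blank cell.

Attach polarity negative f- → fngongpevwuw.
Attach tense past pe- → pefngongpevwuw.
Attach number plural fu- → fupefngongpevwuw.
Attach person 2nd person s- → sfupefngongpevwuw.
Apply vowel harmony: sfupefngongpevwuw → sfupafngongpevwuw.
Vowel deletion: no change.

sfupafngongpevwuw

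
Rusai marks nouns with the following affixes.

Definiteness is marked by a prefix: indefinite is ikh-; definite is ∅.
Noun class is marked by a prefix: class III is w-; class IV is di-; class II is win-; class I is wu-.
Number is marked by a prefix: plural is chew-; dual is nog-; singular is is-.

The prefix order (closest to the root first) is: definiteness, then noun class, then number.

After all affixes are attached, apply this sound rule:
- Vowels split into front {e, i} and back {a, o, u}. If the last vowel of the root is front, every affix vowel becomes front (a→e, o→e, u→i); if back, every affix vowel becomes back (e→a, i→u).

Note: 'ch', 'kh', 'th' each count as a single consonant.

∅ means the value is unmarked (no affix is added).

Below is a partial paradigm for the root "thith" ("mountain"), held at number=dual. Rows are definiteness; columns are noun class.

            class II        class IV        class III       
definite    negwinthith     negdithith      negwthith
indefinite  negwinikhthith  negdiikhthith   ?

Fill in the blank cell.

negwikhthith

Attach definiteness indefinite ikh- → ikhthith.
Attach noun class class III w- → wikhthith.
Attach number dual nog- → nogwikhthith.
Apply vowel harmony: nogwikhthith → negwikhthith.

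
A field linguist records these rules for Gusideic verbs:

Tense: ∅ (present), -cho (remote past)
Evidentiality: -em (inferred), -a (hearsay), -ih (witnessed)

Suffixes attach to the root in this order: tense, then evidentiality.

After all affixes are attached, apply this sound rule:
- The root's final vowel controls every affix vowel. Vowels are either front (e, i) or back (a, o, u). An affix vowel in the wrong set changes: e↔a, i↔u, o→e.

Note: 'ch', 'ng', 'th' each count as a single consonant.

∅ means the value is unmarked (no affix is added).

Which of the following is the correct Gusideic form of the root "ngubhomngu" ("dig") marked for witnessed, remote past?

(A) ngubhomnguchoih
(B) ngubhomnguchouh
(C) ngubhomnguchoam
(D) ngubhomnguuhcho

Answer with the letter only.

Attach tense remote past -cho → ngubhomngucho.
Attach evidentiality witnessed -ih → ngubhomnguchoih.
Apply vowel harmony: ngubhomnguchoih → ngubhomnguchouh.
So the correct form is ngubhomnguchouh, option (B).
(C) ngubhomnguchoam is wrong: it uses inferred instead of witnessed for evidentiality.
(A) ngubhomnguchoih is wrong: it fails to apply the sound rule(s).
(D) ngubhomnguuhcho is wrong: it has the affixes in the wrong order.

B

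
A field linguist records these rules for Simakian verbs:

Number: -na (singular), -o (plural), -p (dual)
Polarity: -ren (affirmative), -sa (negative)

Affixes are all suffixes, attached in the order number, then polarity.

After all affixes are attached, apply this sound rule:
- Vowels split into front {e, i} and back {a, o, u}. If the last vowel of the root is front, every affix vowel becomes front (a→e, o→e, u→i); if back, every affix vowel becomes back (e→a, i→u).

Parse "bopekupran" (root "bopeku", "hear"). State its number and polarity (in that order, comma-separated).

Segment: bopeku-p-ren.
number: -p → dual.
polarity: -ren → affirmative.

dual, affirmative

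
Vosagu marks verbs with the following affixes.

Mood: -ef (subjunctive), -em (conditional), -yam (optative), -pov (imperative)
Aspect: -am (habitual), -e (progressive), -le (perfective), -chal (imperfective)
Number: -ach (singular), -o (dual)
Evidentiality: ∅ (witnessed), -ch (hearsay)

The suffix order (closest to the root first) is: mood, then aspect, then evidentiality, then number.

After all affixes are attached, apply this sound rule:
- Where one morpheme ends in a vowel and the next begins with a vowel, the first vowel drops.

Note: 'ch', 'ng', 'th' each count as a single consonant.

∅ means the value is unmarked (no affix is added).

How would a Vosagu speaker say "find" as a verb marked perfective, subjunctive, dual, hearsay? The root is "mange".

mangeflecho

Attach mood subjunctive -ef → mangeef.
Attach aspect perfective -le → mangeefle.
Attach evidentiality hearsay -ch → mangeeflech.
Attach number dual -o → mangeeflecho.
Apply vowel deletion: mangeeflecho → mangeflecho.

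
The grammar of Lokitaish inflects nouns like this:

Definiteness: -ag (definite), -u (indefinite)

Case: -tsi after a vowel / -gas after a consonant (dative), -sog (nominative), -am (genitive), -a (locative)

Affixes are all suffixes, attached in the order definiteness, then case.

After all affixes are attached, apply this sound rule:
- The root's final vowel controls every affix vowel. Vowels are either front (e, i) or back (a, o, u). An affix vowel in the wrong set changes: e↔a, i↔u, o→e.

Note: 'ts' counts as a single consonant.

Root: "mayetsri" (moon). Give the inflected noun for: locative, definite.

Attach definiteness definite -ag → mayetsriag.
Attach case locative -a → mayetsriaga.
Apply vowel harmony: mayetsriaga → mayetsriege.

mayetsriege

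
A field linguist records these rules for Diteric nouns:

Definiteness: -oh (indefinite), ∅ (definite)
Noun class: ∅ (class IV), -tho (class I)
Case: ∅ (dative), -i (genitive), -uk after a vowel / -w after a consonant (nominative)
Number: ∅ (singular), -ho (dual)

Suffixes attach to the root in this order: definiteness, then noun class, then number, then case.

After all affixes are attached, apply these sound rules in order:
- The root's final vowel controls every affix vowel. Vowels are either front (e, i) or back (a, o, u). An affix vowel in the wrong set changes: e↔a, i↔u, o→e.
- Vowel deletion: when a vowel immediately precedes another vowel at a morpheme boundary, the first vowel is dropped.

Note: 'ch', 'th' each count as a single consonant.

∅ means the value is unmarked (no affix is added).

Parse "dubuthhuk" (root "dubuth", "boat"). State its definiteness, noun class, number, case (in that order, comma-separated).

Segment: dubuth-ho-uk.
definiteness: ∅ → definite.
noun class: ∅ → class IV.
number: -ho → dual.
case: -uk/w → nominative.

definite, class IV, dual, nominative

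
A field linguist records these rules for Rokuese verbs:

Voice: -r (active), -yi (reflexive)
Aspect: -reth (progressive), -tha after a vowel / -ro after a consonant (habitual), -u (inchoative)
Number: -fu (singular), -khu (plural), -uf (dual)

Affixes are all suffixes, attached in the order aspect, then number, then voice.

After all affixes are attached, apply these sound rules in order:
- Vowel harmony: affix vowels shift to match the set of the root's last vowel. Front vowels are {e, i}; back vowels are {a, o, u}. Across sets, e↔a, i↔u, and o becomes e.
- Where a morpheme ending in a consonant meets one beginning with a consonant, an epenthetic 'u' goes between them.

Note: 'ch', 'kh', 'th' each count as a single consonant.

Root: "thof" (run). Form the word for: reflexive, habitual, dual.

thofuroufuyu

Attach aspect habitual -ro (after consonant 'f') → thofro.
Attach number dual -uf → thofrouf.
Attach voice reflexive -yi → thofroufyi.
Apply vowel harmony: thofroufyi → thofroufyu.
Apply epenthesis: thofroufyu → thofuroufuyu.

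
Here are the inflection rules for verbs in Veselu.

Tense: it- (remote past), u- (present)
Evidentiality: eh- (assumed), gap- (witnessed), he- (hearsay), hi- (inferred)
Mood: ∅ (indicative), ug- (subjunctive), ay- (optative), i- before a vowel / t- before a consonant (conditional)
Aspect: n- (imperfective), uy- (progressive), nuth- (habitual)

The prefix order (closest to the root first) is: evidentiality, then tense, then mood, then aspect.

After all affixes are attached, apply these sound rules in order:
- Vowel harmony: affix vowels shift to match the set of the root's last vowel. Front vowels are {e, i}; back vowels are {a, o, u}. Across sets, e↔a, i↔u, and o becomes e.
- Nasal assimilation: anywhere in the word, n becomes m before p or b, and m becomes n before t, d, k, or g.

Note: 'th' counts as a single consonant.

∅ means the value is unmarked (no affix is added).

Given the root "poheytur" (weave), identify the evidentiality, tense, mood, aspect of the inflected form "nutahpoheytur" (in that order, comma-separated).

assumed, remote past, indicative, imperfective

Segment: n-it-eh-poheytur.
evidentiality: eh- → assumed.
tense: it- → remote past.
mood: ∅ → indicative.
aspect: n- → imperfective.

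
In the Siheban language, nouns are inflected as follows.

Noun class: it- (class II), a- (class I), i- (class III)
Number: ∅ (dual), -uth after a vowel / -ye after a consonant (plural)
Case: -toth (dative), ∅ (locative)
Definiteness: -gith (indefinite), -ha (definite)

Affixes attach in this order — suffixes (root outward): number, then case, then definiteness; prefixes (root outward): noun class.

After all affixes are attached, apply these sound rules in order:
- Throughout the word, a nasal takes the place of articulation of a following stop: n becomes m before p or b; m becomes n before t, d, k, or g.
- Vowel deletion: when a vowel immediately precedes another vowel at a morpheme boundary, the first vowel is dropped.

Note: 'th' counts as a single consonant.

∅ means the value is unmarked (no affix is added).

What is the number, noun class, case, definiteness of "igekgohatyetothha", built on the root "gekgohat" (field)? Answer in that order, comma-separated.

Segment: i-gekgohat-ye-toth-ha.
number: -uth/ye → plural.
noun class: i- → class III.
case: -toth → dative.
definiteness: -ha → definite.

plural, class III, dative, definite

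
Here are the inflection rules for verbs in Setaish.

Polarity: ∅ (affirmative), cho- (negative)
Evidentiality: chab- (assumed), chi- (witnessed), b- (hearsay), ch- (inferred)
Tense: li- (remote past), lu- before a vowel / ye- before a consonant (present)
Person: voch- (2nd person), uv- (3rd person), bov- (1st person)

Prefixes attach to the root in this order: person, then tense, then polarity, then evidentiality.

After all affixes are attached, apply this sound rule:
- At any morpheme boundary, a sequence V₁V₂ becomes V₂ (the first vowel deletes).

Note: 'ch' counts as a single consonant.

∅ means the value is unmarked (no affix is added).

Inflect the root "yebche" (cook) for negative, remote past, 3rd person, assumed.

chabcholuvyebche

Attach person 3rd person uv- → uvyebche.
Attach tense remote past li- → liuvyebche.
Attach polarity negative cho- → choliuvyebche.
Attach evidentiality assumed chab- → chabcholiuvyebche.
Apply vowel deletion: chabcholiuvyebche → chabcholuvyebche.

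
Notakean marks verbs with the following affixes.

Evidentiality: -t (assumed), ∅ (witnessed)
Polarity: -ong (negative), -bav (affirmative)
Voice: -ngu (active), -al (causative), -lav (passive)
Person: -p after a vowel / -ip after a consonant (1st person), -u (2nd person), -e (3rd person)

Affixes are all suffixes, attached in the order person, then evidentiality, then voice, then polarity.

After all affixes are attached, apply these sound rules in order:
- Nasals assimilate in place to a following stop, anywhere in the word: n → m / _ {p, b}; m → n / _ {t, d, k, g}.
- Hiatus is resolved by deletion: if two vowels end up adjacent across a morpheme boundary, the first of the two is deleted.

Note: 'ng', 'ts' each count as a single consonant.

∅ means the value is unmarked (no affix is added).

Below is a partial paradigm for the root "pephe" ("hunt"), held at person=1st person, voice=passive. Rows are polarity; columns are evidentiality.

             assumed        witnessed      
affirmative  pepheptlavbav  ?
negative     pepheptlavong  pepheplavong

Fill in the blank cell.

pepheplavbav

Attach person 1st person -p (after vowel 'e') → pephep.
evidentiality = witnessed: zero marking, form stays pephep.
Attach voice passive -lav → pepheplav.
Attach polarity affirmative -bav → pepheplavbav.
Nasal assimilation: no change.
Vowel deletion: no change.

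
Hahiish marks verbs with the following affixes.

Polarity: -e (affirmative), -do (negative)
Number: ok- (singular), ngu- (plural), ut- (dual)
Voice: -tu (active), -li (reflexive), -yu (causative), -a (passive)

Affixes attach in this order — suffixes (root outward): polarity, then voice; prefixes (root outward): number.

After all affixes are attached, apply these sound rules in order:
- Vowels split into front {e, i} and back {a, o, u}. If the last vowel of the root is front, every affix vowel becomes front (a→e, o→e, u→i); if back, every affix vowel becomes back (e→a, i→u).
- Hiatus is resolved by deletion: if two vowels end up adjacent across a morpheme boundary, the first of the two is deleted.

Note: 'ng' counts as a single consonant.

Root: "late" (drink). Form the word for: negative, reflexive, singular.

eklatedeli

Attach polarity negative -do → latedo.
Attach number singular ok- → oklatedo.
Attach voice reflexive -li → oklatedoli.
Apply vowel harmony: oklatedoli → eklatedeli.
Vowel deletion: no change.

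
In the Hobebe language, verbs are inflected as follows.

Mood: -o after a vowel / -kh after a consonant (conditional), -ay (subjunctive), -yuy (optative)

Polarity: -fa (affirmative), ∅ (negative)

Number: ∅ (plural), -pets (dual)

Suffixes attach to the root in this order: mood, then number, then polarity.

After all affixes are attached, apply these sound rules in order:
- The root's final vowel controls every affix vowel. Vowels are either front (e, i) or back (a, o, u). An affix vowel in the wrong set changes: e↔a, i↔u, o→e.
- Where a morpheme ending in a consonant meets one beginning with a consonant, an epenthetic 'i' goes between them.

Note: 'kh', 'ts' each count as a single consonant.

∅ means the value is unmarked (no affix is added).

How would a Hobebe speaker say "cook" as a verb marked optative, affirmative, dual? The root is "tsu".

Attach mood optative -yuy → tsuyuy.
Attach number dual -pets → tsuyuypets.
Attach polarity affirmative -fa → tsuyuypetsfa.
Apply vowel harmony: tsuyuypetsfa → tsuyuypatsfa.
Apply epenthesis: tsuyuypatsfa → tsuyuyipatsifa.

tsuyuyipatsifa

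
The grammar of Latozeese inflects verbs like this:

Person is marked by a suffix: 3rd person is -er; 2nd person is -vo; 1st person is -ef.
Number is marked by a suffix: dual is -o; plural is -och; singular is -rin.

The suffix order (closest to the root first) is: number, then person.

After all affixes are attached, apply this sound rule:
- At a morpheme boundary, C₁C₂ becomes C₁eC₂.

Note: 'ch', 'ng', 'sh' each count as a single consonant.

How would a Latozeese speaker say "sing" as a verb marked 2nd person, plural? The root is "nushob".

Attach number plural -och → nushoboch.
Attach person 2nd person -vo → nushobochvo.
Apply epenthesis: nushobochvo → nushobochevo.

nushobochevo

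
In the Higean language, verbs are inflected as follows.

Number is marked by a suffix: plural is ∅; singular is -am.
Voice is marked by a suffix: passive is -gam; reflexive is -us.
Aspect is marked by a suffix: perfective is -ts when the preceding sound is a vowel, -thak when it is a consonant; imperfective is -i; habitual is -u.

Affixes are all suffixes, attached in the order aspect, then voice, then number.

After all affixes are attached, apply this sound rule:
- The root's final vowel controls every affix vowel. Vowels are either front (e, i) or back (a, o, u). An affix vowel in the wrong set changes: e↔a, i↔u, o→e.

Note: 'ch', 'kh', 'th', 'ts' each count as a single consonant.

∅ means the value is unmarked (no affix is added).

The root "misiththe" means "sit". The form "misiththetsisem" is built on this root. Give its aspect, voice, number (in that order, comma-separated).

Segment: misiththe-ts-us-am.
aspect: -ts/thak → perfective.
voice: -us → reflexive.
number: -am → singular.

perfective, reflexive, singular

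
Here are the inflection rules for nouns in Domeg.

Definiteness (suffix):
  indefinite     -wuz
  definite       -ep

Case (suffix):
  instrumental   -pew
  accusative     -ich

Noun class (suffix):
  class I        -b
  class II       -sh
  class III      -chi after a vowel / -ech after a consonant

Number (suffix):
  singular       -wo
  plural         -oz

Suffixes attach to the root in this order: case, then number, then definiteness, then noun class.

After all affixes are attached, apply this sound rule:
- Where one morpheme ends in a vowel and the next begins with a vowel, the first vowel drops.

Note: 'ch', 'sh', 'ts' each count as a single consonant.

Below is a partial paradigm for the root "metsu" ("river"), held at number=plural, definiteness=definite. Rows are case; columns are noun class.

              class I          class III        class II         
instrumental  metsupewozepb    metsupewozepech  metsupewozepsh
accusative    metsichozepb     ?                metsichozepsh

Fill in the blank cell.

metsichozepech

Attach case accusative -ich → metsuich.
Attach number plural -oz → metsuichoz.
Attach definiteness definite -ep → metsuichozep.
Attach noun class class III -ech (after consonant 'p') → metsuichozepech.
Apply vowel deletion: metsuichozepech → metsichozepech.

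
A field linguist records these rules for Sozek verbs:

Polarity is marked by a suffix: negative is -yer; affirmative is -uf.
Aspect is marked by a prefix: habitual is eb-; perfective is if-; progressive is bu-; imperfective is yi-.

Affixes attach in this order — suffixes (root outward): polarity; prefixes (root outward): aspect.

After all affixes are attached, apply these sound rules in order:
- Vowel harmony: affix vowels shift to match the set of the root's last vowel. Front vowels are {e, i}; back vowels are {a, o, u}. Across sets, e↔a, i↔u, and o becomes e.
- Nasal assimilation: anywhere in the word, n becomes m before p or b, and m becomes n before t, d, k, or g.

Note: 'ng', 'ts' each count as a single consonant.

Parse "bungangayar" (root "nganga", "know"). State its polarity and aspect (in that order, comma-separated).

Segment: bu-nganga-yer.
polarity: -yer → negative.
aspect: bu- → progressive.

negative, progressive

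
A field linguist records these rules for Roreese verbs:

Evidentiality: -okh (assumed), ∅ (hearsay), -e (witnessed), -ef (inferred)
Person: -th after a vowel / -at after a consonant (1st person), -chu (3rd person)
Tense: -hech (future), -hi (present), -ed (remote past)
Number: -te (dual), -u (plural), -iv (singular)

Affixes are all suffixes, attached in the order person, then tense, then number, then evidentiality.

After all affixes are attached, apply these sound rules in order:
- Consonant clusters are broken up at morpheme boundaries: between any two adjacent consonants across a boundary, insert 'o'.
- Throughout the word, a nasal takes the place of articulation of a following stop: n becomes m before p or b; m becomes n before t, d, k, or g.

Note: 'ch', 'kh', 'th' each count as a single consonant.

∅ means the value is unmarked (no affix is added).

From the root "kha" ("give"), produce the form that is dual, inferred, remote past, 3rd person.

khachuedoteef

Attach person 3rd person -chu → khachu.
Attach tense remote past -ed → khachued.
Attach number dual -te → khachuedte.
Attach evidentiality inferred -ef → khachuedteef.
Apply epenthesis: khachuedteef → khachuedoteef.
Nasal assimilation: no change.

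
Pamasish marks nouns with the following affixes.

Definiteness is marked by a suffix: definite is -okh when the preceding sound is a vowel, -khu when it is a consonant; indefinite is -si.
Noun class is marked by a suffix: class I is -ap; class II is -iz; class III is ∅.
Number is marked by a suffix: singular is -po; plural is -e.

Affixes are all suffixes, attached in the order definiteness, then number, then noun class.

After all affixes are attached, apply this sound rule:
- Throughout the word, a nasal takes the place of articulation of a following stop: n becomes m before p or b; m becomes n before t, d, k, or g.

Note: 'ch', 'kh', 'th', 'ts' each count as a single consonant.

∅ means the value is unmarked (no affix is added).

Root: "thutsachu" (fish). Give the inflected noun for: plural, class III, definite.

Attach definiteness definite -okh (after vowel 'u') → thutsachuokh.
Attach number plural -e → thutsachuokhe.
noun class = class III: zero marking, form stays thutsachuokhe.
Nasal assimilation: no change.

thutsachuokhe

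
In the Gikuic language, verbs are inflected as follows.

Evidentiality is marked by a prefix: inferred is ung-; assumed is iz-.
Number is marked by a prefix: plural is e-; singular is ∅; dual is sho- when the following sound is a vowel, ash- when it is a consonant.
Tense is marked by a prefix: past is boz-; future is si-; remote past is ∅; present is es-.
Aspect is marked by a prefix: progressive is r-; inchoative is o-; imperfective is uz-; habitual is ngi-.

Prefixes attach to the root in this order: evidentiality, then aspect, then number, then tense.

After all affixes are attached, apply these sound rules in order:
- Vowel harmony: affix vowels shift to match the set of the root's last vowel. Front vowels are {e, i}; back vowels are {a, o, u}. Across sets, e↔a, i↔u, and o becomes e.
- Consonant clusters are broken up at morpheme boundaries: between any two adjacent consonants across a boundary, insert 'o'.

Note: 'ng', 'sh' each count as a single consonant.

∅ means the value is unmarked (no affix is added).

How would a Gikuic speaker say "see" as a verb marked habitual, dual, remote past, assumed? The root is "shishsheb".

eshongiizoshishsheb

Attach evidentiality assumed iz- → izshishsheb.
Attach aspect habitual ngi- → ngiizshishsheb.
Attach number dual ash- (before consonant 'ng') → ashngiizshishsheb.
tense = remote past: zero marking, form stays ashngiizshishsheb.
Apply vowel harmony: ashngiizshishsheb → eshngiizshishsheb.
Apply epenthesis: eshngiizshishsheb → eshongiizoshishsheb.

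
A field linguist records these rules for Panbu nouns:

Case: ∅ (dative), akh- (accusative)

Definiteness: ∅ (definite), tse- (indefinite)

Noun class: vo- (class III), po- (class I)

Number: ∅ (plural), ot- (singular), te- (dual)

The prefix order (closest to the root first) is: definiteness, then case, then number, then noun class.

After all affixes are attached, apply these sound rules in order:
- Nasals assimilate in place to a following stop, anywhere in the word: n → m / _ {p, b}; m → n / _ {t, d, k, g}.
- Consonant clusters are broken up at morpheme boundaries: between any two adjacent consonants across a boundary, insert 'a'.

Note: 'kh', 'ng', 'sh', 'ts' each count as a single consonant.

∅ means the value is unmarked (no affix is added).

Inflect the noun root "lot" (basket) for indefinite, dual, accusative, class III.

voteakhatselot

Attach definiteness indefinite tse- → tselot.
Attach case accusative akh- → akhtselot.
Attach number dual te- → teakhtselot.
Attach noun class class III vo- → voteakhtselot.
Nasal assimilation: no change.
Apply epenthesis: voteakhtselot → voteakhatselot.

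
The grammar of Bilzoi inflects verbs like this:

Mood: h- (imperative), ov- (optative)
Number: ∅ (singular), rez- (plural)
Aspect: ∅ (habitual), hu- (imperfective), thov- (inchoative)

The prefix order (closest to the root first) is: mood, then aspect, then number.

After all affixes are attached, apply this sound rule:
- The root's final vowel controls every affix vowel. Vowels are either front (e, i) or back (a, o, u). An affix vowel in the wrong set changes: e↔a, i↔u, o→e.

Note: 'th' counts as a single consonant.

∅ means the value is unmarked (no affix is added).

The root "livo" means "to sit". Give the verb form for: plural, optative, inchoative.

razthovovlivo

Attach mood optative ov- → ovlivo.
Attach aspect inchoative thov- → thovovlivo.
Attach number plural rez- → rezthovovlivo.
Apply vowel harmony: rezthovovlivo → razthovovlivo.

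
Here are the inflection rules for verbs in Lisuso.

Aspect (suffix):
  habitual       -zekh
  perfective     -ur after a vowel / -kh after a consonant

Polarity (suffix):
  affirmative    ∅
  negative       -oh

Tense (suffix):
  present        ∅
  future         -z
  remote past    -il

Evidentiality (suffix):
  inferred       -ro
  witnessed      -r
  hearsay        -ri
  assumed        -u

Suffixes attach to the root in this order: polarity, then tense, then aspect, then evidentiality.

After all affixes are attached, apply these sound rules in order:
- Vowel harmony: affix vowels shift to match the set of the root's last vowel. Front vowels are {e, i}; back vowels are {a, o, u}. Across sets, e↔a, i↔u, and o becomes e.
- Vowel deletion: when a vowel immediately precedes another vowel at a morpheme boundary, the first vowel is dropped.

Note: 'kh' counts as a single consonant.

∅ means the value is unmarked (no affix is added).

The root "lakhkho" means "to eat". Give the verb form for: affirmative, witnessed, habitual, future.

polarity = affirmative: zero marking, form stays lakhkho.
Attach tense future -z → lakhkhoz.
Attach aspect habitual -zekh → lakhkhozzekh.
Attach evidentiality witnessed -r → lakhkhozzekhr.
Apply vowel harmony: lakhkhozzekhr → lakhkhozzakhr.
Vowel deletion: no change.

lakhkhozzakhr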